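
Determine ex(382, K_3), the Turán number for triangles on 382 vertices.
ex(382, K_3) = ⌊382^2/4⌋ = 36481

Mantel (1907): a triangle-free graph on n vertices has at most ⌊n^2/4⌋ edges, with equality for the complete bipartite graph K_{⌊n/2⌋, ⌈n/2⌉}. For n = 382: ⌊382^2/4⌋ = ⌊145924/4⌋ = 36481. The extremal graph is K_{191, 191}, which has 191·191 = 36481 edges.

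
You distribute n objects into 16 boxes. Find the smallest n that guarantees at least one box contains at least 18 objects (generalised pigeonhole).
n = (18 − 1)·16 + 1 = 273

By the generalised pigeonhole principle, to guarantee some box contains ≥ r objects we need more than (r − 1) · k objects total. Threshold: n = (r − 1) · k + 1. With r = 18 and k = 16: n = 17 · 16 + 1 = 272 + 1 = 273. For n = 272 = 17 · 16, we can put exactly 17 objects in every box, avoiding 18 in any single one — so 273 is tight.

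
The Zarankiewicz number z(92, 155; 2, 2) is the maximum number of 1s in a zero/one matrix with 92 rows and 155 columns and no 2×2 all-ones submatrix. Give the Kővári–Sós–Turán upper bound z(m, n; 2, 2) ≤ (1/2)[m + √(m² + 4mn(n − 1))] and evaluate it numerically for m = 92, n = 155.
z(92, 155; 2, 2) ≤ (1/2)[92 + √(92² + 4·92·155·154)] = (1/2)[92 + √8792624] = 1528.618

Kővári–Sós–Turán: let r_1, ..., r_92 be the row sums and z = Σ r_i the total number of 1s. Each pair of columns can share at most one row with both entries 1 (else a 2×2 all-ones block appears), so Σ_i C(r_i, 2) ≤ C(155, 2) = 11935. By convexity Σ_i C(r_i, 2) ≥ 92·C(z/92, 2) = z(z − 92)/(2·92), giving z² − 92z − 92·155·154 ≤ 0 and hence z ≤ (1/2)[92 + √(8464 + 4·2196040)] = (1/2)[92 + √8792624] ≈ (1/2)(92 + 2965.2359) = 1528.618.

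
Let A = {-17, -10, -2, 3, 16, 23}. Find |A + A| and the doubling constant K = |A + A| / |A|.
K = |A + A| / |A| = 19/6

Enumerate A + A = {a + b : a, b ∈ A}. With |A| = 6, there are |A|^2 = 36 ordered sum pairs; collecting distinct values, A + A = {-34, -27, -20, -19, -14, -12, -7, -4, -1, 1, 6, 13, 14, 19, 21, 26, 32, 39, 46}, so |A + A| = 19. Thus K = 19/6. For comparison, the minimum possible |A + A| over all 6-element sets is 2·6 − 1 = 11 (so min K = 11/6), attained only by arithmetic progressions.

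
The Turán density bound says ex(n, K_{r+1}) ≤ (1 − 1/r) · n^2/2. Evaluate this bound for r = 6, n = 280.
Turán density bound = (5/6) · 280^2/2 = 98000/3 ≈ 32666.6667

Turán's theorem: ex(n, K_{r+1}) is achieved by the complete r-partite Turán graph T(n, r) with parts as balanced as possible, and is at most (1 − 1/r) · n^2/2. For r = 6, n = 280: the density bound is (5/6) · 78400/2 = 98000/3 ≈ 32666.6667. The integer-valued extremum is e(T(280, 6)) = 32666, which is strictly less than the density bound 98000/3 since 6 ∤ 280 (the parts of T(280, 6) cannot all be equal).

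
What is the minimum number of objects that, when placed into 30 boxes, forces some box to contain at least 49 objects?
n = (49 − 1)·30 + 1 = 1441

By the generalised pigeonhole principle, to guarantee some box contains ≥ r objects we need more than (r − 1) · k objects total. Threshold: n = (r − 1) · k + 1. With r = 49 and k = 30: n = 48 · 30 + 1 = 1440 + 1 = 1441. For n = 1440 = 48 · 30, we can put exactly 48 objects in every box, avoiding 49 in any single one — so 1441 is tight.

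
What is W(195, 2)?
W(195, 2) = 195 + 1 = 196

A 2-term AP is any pair of integers, so a monochromatic 2-AP exists iff some colour is used at least twice. With 195 colours, the colouring i ↦ i on {1, ..., 195} uses each colour once, avoiding any monochromatic pair, so W(195, 2) > 195. For {1, ..., 196}, pigeonhole forces two integers of the same colour, which form a monochromatic 2-AP. Hence W(195, 2) = 196.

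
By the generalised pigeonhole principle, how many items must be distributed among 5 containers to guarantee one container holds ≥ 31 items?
n = (31 − 1)·5 + 1 = 151

By the generalised pigeonhole principle, to guarantee some box contains ≥ r objects we need more than (r − 1) · k objects total. Threshold: n = (r − 1) · k + 1. With r = 31 and k = 5: n = 30 · 5 + 1 = 150 + 1 = 151. For n = 150 = 30 · 5, we can put exactly 30 objects in every box, avoiding 31 in any single one — so 151 is tight.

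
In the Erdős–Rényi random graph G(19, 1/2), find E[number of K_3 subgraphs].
E[# K_3] = C(19, 3) · (1/2)^C(3, 2) = 969 / 2^3 = 121.125

For each 3-subset S of vertices (there are C(19, 3) = 969 such S), let X_S = 1 if S induces a K_3 (all C(3, 2) = 3 edges present). Then P(X_S = 1) = (1/2)^3 = 1/8. By linearity of expectation, E[# K_3] = C(19, 3) · (1/2)^3 = 969 / 8 = 121.125.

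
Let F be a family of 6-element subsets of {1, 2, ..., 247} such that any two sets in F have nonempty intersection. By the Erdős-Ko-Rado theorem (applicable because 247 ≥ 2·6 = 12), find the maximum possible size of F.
max |F| = C(246, 5) = 7206616494

Erdős-Ko-Rado (1961): when n ≥ 2k, max |F| = C(n−1, k−1). The bound is attained by the star {A : i ∈ A} for any fixed i ∈ [n]. Here C(247−1, 6−1) = C(246, 5) = 7206616494.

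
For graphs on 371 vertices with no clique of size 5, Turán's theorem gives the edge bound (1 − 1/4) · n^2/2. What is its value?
Turán density bound = (3/4) · 371^2/2 = 412923/8 ≈ 51615.375

Turán's theorem: ex(n, K_{r+1}) is achieved by the complete r-partite Turán graph T(n, r) with parts as balanced as possible, and is at most (1 − 1/r) · n^2/2. For r = 4, n = 371: the density bound is (3/4) · 137641/2 = 412923/8 ≈ 51615.375. The integer-valued extremum is e(T(371, 4)) = 51615, which is strictly less than the density bound 412923/8 since 4 ∤ 371 (the parts of T(371, 4) cannot all be equal).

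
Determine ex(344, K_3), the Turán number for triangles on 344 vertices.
ex(344, K_3) = ⌊344^2/4⌋ = 29584

Mantel (1907): a triangle-free graph on n vertices has at most ⌊n^2/4⌋ edges, with equality for the complete bipartite graph K_{⌊n/2⌋, ⌈n/2⌉}. For n = 344: ⌊344^2/4⌋ = ⌊118336/4⌋ = 29584. The extremal graph is K_{172, 172}, which has 172·172 = 29584 edges.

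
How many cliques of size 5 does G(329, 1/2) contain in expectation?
E[# K_5] = C(329, 5) · (1/2)^C(5, 2) = 31155678190 / 2^10 = 15577839095/512 ≈ 30425466.982422

For each 5-subset S of vertices (there are C(329, 5) = 31155678190 such S), let X_S = 1 if S induces a K_5 (all C(5, 2) = 10 edges present). Then P(X_S = 1) = (1/2)^10 = 1/1024. By linearity of expectation, E[# K_5] = C(329, 5) · (1/2)^10 = 31155678190 / 1024 = 15577839095/512 ≈ 30425466.982422.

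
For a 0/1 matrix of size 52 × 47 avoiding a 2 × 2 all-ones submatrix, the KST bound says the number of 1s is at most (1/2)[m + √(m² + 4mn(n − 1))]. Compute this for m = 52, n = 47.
z(52, 47; 2, 2) ≤ (1/2)[52 + √(52² + 4·52·47·46)] = (1/2)[52 + √452400] = 362.3034

Kővári–Sós–Turán: let r_1, ..., r_52 be the row sums and z = Σ r_i the total number of 1s. Each pair of columns can share at most one row with both entries 1 (else a 2×2 all-ones block appears), so Σ_i C(r_i, 2) ≤ C(47, 2) = 1081. By convexity Σ_i C(r_i, 2) ≥ 52·C(z/52, 2) = z(z − 52)/(2·52), giving z² − 52z − 52·47·46 ≤ 0 and hence z ≤ (1/2)[52 + √(2704 + 4·112424)] = (1/2)[52 + √452400] ≈ (1/2)(52 + 672.6069) = 362.3034.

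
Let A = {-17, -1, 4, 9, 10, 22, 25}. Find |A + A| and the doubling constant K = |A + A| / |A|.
K = |A + A| / |A| = 26/7

Enumerate A + A = {a + b : a, b ∈ A}. With |A| = 7, there are |A|^2 = 49 ordered sum pairs; collecting distinct values, A + A = {-34, -18, -13, -8, -7, -2, 3, 5, 8, 9, 13, 14, 18, 19, 20, 21, 24, 26, 29, 31, 32, 34, 35, 44, 47, 50}, so |A + A| = 26. Thus K = 26/7. For comparison, the minimum possible |A + A| over all 7-element sets is 2·7 − 1 = 13 (so min K = 13/7), attained only by arithmetic progressions.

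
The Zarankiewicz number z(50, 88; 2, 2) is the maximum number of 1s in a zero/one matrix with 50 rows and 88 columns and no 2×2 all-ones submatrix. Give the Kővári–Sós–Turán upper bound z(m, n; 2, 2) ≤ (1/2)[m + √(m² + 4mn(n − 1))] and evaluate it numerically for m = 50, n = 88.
z(50, 88; 2, 2) ≤ (1/2)[50 + √(50² + 4·50·88·87)] = (1/2)[50 + √1533700] = 644.2132

Kővári–Sós–Turán: let r_1, ..., r_50 be the row sums and z = Σ r_i the total number of 1s. Each pair of columns can share at most one row with both entries 1 (else a 2×2 all-ones block appears), so Σ_i C(r_i, 2) ≤ C(88, 2) = 3828. By convexity Σ_i C(r_i, 2) ≥ 50·C(z/50, 2) = z(z − 50)/(2·50), giving z² − 50z − 50·88·87 ≤ 0 and hence z ≤ (1/2)[50 + √(2500 + 4·382800)] = (1/2)[50 + √1533700] ≈ (1/2)(50 + 1238.4264) = 644.2132.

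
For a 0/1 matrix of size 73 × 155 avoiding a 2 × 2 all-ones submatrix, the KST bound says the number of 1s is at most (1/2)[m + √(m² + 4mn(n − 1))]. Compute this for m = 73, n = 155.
z(73, 155; 2, 2) ≤ (1/2)[73 + √(73² + 4·73·155·154)] = (1/2)[73 + √6975369] = 1357.0462

Kővári–Sós–Turán: let r_1, ..., r_73 be the row sums and z = Σ r_i the total number of 1s. Each pair of columns can share at most one row with both entries 1 (else a 2×2 all-ones block appears), so Σ_i C(r_i, 2) ≤ C(155, 2) = 11935. By convexity Σ_i C(r_i, 2) ≥ 73·C(z/73, 2) = z(z − 73)/(2·73), giving z² − 73z − 73·155·154 ≤ 0 and hence z ≤ (1/2)[73 + √(5329 + 4·1742510)] = (1/2)[73 + √6975369] ≈ (1/2)(73 + 2641.0924) = 1357.0462.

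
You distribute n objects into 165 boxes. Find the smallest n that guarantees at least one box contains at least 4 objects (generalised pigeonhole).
n = (4 − 1)·165 + 1 = 496

By the generalised pigeonhole principle, to guarantee some box contains ≥ r objects we need more than (r − 1) · k objects total. Threshold: n = (r − 1) · k + 1. With r = 4 and k = 165: n = 3 · 165 + 1 = 495 + 1 = 496. For n = 495 = 3 · 165, we can put exactly 3 objects in every box, avoiding 4 in any single one — so 496 is tight.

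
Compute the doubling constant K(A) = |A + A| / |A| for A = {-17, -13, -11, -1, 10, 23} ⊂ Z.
K = |A + A| / |A| = 21/6 = 7/2

Enumerate A + A = {a + b : a, b ∈ A}. With |A| = 6, there are |A|^2 = 36 ordered sum pairs; collecting distinct values, A + A = {-34, -30, -28, -26, -24, -22, -18, -14, -12, -7, -3, -2, -1, 6, 9, 10, 12, 20, 22, 33, 46}, so |A + A| = 21. Thus K = 21/6 = 7/2. For comparison, the minimum possible |A + A| over all 6-element sets is 2·6 − 1 = 11 (so min K = 11/6), attained only by arithmetic progressions.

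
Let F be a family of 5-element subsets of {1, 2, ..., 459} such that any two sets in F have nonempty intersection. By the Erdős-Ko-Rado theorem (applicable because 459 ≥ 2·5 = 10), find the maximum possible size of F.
max |F| = C(458, 4) = 1809450370

Erdős-Ko-Rado (1961): when n ≥ 2k, max |F| = C(n−1, k−1). The bound is attained by the star {A : i ∈ A} for any fixed i ∈ [n]. Here C(459−1, 5−1) = C(458, 4) = 1809450370.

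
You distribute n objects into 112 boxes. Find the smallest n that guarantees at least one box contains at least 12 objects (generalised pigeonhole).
n = (12 − 1)·112 + 1 = 1233

By the generalised pigeonhole principle, to guarantee some box contains ≥ r objects we need more than (r − 1) · k objects total. Threshold: n = (r − 1) · k + 1. With r = 12 and k = 112: n = 11 · 112 + 1 = 1232 + 1 = 1233. For n = 1232 = 11 · 112, we can put exactly 11 objects in every box, avoiding 12 in any single one — so 1233 is tight.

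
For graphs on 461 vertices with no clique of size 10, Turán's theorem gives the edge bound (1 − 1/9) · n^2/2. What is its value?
Turán density bound = (8/9) · 461^2/2 = 850084/9 ≈ 94453.7778

Turán's theorem: ex(n, K_{r+1}) is achieved by the complete r-partite Turán graph T(n, r) with parts as balanced as possible, and is at most (1 − 1/r) · n^2/2. For r = 9, n = 461: the density bound is (8/9) · 212521/2 = 850084/9 ≈ 94453.7778. The integer-valued extremum is e(T(461, 9)) = 94453, which is strictly less than the density bound 850084/9 since 9 ∤ 461 (the parts of T(461, 9) cannot all be equal).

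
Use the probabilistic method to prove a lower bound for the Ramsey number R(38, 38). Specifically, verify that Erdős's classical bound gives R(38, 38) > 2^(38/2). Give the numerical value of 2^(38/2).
2^(38/2) = 524288; so R(38, 38) > 524288

Colour each edge of K_n uniformly at random with red/blue. The expected number of monochromatic K_38 is C(n, 38) · 2 · 2^(−C(38,2)). If C(n, 38) · 2^(1 − C(38,2)) < 1, then with positive probability no monochromatic K_38 exists, so R(38, 38) > n. The standard estimate C(n, 38) ≤ n^38/38! shows this inequality holds whenever n ≤ 2^(38/2) (since 38! · 2^(C(38,2) − 1) > 2^(38^2/2) ≥ n^38). Hence R(38, 38) > 2^(38/2) = 524288.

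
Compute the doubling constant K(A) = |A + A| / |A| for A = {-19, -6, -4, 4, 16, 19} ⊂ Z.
K = |A + A| / |A| = 20/6 = 10/3

Enumerate A + A = {a + b : a, b ∈ A}. With |A| = 6, there are |A|^2 = 36 ordered sum pairs; collecting distinct values, A + A = {-38, -25, -23, -15, -12, -10, -8, -3, -2, 0, 8, 10, 12, 13, 15, 20, 23, 32, 35, 38}, so |A + A| = 20. Thus K = 20/6 = 10/3. For comparison, the minimum possible |A + A| over all 6-element sets is 2·6 − 1 = 11 (so min K = 11/6), attained only by arithmetic progressions.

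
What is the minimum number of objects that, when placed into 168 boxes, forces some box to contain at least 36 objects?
n = (36 − 1)·168 + 1 = 5881

By the generalised pigeonhole principle, to guarantee some box contains ≥ r objects we need more than (r − 1) · k objects total. Threshold: n = (r − 1) · k + 1. With r = 36 and k = 168: n = 35 · 168 + 1 = 5880 + 1 = 5881. For n = 5880 = 35 · 168, we can put exactly 35 objects in every box, avoiding 36 in any single one — so 5881 is tight.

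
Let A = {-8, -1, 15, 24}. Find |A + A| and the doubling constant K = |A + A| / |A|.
K = |A + A| / |A| = 10/4 = 5/2

Enumerate A + A = {a + b : a, b ∈ A}. With |A| = 4, there are |A|^2 = 16 ordered sum pairs; collecting distinct values, A + A = {-16, -9, -2, 7, 14, 16, 23, 30, 39, 48}, so |A + A| = 10. Thus K = 10/4 = 5/2. For comparison, the minimum possible |A + A| over all 4-element sets is 2·4 − 1 = 7 (so min K = 7/4), attained only by arithmetic progressions.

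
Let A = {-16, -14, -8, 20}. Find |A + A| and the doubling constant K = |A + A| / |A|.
K = |A + A| / |A| = 10/4 = 5/2

Enumerate A + A = {a + b : a, b ∈ A}. With |A| = 4, there are |A|^2 = 16 ordered sum pairs; collecting distinct values, A + A = {-32, -30, -28, -24, -22, -16, 4, 6, 12, 40}, so |A + A| = 10. Thus K = 10/4 = 5/2. For comparison, the minimum possible |A + A| over all 4-element sets is 2·4 − 1 = 7 (so min K = 7/4), attained only by arithmetic progressions.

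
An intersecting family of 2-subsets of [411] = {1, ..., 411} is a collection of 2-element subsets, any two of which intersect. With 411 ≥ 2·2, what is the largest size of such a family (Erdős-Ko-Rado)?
max |F| = C(410, 1) = 410

The Erdős-Ko-Rado theorem states: for n ≥ 2k, an intersecting family of k-subsets of an n-element set has size at most C(n − 1, k − 1), with equality for 'star' families {A ⊆ [n] : |A| = k, i ∈ A} (fix an element i). For n = 411, k = 2: C(410, 1) = 410.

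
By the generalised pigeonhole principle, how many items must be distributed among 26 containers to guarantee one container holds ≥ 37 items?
n = (37 − 1)·26 + 1 = 937

By the generalised pigeonhole principle, to guarantee some box contains ≥ r objects we need more than (r − 1) · k objects total. Threshold: n = (r − 1) · k + 1. With r = 37 and k = 26: n = 36 · 26 + 1 = 936 + 1 = 937. For n = 936 = 36 · 26, we can put exactly 36 objects in every box, avoiding 37 in any single one — so 937 is tight.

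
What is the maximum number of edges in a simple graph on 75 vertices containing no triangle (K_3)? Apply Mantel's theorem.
ex(75, K_3) = ⌊75^2/4⌋ = 1406

Mantel (1907): a triangle-free graph on n vertices has at most ⌊n^2/4⌋ edges, with equality for the complete bipartite graph K_{⌊n/2⌋, ⌈n/2⌉}. For n = 75: ⌊75^2/4⌋ = ⌊5625/4⌋ = 1406. The extremal graph is K_{37, 38}, which has 37·38 = 1406 edges.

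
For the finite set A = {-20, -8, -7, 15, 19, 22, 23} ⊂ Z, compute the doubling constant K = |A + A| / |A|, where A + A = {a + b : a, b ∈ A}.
K = |A + A| / |A| = 26/7

Enumerate A + A = {a + b : a, b ∈ A}. With |A| = 7, there are |A|^2 = 49 ordered sum pairs; collecting distinct values, A + A = {-40, -28, -27, -16, -15, -14, -5, -1, 2, 3, 7, 8, 11, 12, 14, 15, 16, 30, 34, 37, 38, 41, 42, 44, 45, 46}, so |A + A| = 26. Thus K = 26/7. For comparison, the minimum possible |A + A| over all 7-element sets is 2·7 − 1 = 13 (so min K = 13/7), attained only by arithmetic progressions.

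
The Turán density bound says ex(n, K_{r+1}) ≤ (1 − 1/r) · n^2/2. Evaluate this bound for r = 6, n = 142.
Turán density bound = (5/6) · 142^2/2 = 25205/3 ≈ 8401.6667

Turán's theorem: ex(n, K_{r+1}) is achieved by the complete r-partite Turán graph T(n, r) with parts as balanced as possible, and is at most (1 − 1/r) · n^2/2. For r = 6, n = 142: the density bound is (5/6) · 20164/2 = 25205/3 ≈ 8401.6667. The integer-valued extremum is e(T(142, 6)) = 8401, which is strictly less than the density bound 25205/3 since 6 ∤ 142 (the parts of T(142, 6) cannot all be equal).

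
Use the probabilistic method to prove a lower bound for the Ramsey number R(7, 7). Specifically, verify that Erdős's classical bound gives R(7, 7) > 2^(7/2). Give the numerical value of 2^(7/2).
2^(7/2) = 11.3137; so R(7, 7) > 11.3137

Colour each edge of K_n uniformly at random with red/blue. The expected number of monochromatic K_7 is C(n, 7) · 2 · 2^(−C(7,2)). If C(n, 7) · 2^(1 − C(7,2)) < 1, then with positive probability no monochromatic K_7 exists, so R(7, 7) > n. The standard estimate C(n, 7) ≤ n^7/7! shows this inequality holds whenever n ≤ 2^(7/2) (since 7! · 2^(C(7,2) − 1) > 2^(7^2/2) ≥ n^7). Hence R(7, 7) > 2^(7/2) = 11.3137.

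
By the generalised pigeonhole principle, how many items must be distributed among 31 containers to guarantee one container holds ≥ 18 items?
n = (18 − 1)·31 + 1 = 528

By the generalised pigeonhole principle, to guarantee some box contains ≥ r objects we need more than (r − 1) · k objects total. Threshold: n = (r − 1) · k + 1. With r = 18 and k = 31: n = 17 · 31 + 1 = 527 + 1 = 528. For n = 527 = 17 · 31, we can put exactly 17 objects in every box, avoiding 18 in any single one — so 528 is tight.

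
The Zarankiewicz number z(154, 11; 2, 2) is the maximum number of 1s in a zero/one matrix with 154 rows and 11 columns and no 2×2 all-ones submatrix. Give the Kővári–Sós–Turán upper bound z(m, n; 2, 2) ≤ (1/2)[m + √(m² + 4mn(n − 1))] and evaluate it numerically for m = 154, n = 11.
z(154, 11; 2, 2) ≤ (1/2)[154 + √(154² + 4·154·11·10)] = (1/2)[154 + √91476] = 228.225

Kővári–Sós–Turán: let r_1, ..., r_154 be the row sums and z = Σ r_i the total number of 1s. Each pair of columns can share at most one row with both entries 1 (else a 2×2 all-ones block appears), so Σ_i C(r_i, 2) ≤ C(11, 2) = 55. By convexity Σ_i C(r_i, 2) ≥ 154·C(z/154, 2) = z(z − 154)/(2·154), giving z² − 154z − 154·11·10 ≤ 0 and hence z ≤ (1/2)[154 + √(23716 + 4·16940)] = (1/2)[154 + √91476] ≈ (1/2)(154 + 302.45) = 228.225.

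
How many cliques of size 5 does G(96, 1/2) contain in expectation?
E[# K_5] = C(96, 5) · (1/2)^C(5, 2) = 61124064 / 2^10 = 1910127/32 = 59691.46875

For each 5-subset S of vertices (there are C(96, 5) = 61124064 such S), let X_S = 1 if S induces a K_5 (all C(5, 2) = 10 edges present). Then P(X_S = 1) = (1/2)^10 = 1/1024. By linearity of expectation, E[# K_5] = C(96, 5) · (1/2)^10 = 61124064 / 1024 = 1910127/32 = 59691.46875.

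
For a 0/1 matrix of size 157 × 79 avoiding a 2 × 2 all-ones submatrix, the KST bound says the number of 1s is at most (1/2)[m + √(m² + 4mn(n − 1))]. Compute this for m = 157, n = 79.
z(157, 79; 2, 2) ≤ (1/2)[157 + √(157² + 4·157·79·78)] = (1/2)[157 + √3894385] = 1065.2098

Kővári–Sós–Turán: let r_1, ..., r_157 be the row sums and z = Σ r_i the total number of 1s. Each pair of columns can share at most one row with both entries 1 (else a 2×2 all-ones block appears), so Σ_i C(r_i, 2) ≤ C(79, 2) = 3081. By convexity Σ_i C(r_i, 2) ≥ 157·C(z/157, 2) = z(z − 157)/(2·157), giving z² − 157z − 157·79·78 ≤ 0 and hence z ≤ (1/2)[157 + √(24649 + 4·967434)] = (1/2)[157 + √3894385] ≈ (1/2)(157 + 1973.4196) = 1065.2098.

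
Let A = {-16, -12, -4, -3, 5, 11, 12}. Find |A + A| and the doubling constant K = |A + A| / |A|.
K = |A + A| / |A| = 26/7

Enumerate A + A = {a + b : a, b ∈ A}. With |A| = 7, there are |A|^2 = 49 ordered sum pairs; collecting distinct values, A + A = {-32, -28, -24, -20, -19, -16, -15, -11, -8, -7, -6, -5, -4, -1, 0, 1, 2, 7, 8, 9, 10, 16, 17, 22, 23, 24}, so |A + A| = 26. Thus K = 26/7. For comparison, the minimum possible |A + A| over all 7-element sets is 2·7 − 1 = 13 (so min K = 13/7), attained only by arithmetic progressions.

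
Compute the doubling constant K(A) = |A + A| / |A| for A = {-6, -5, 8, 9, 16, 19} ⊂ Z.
K = |A + A| / |A| = 20/6 = 10/3

Enumerate A + A = {a + b : a, b ∈ A}. With |A| = 6, there are |A|^2 = 36 ordered sum pairs; collecting distinct values, A + A = {-12, -11, -10, 2, 3, 4, 10, 11, 13, 14, 16, 17, 18, 24, 25, 27, 28, 32, 35, 38}, so |A + A| = 20. Thus K = 20/6 = 10/3. For comparison, the minimum possible |A + A| over all 6-element sets is 2·6 − 1 = 11 (so min K = 11/6), attained only by arithmetic progressions.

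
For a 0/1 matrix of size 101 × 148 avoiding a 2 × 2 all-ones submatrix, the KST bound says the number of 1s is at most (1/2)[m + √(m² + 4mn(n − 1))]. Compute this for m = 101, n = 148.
z(101, 148; 2, 2) ≤ (1/2)[101 + √(101² + 4·101·148·147)] = (1/2)[101 + √8799625] = 1533.7081

Kővári–Sós–Turán: let r_1, ..., r_101 be the row sums and z = Σ r_i the total number of 1s. Each pair of columns can share at most one row with both entries 1 (else a 2×2 all-ones block appears), so Σ_i C(r_i, 2) ≤ C(148, 2) = 10878. By convexity Σ_i C(r_i, 2) ≥ 101·C(z/101, 2) = z(z − 101)/(2·101), giving z² − 101z − 101·148·147 ≤ 0 and hence z ≤ (1/2)[101 + √(10201 + 4·2197356)] = (1/2)[101 + √8799625] ≈ (1/2)(101 + 2966.4162) = 1533.7081.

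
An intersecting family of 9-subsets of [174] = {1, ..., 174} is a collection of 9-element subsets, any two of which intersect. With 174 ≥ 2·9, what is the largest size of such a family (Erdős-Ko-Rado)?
max |F| = C(173, 8) = 16885720793019

Erdős-Ko-Rado (1961): when n ≥ 2k, max |F| = C(n−1, k−1). The bound is attained by the star {A : i ∈ A} for any fixed i ∈ [n]. Here C(174−1, 9−1) = C(173, 8) = 16885720793019.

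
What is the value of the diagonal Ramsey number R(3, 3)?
R(3, 3) = 6

Lower bound: the 5-cycle C_5 (with the remaining edges as the complement) gives a 2-colouring of K_5 with no monochromatic triangle, so R(3, 3) > 5.
Upper bound: in K_6, any vertex has 5 incident edges, so by pigeonhole ≥3 are the same colour (say red). If any pair of those red neighbours has a red edge between them, we get a red triangle; otherwise the three neighbours span a blue triangle. So every 2-colouring of K_6 has a monochromatic triangle.
Hence R(3, 3) = 6.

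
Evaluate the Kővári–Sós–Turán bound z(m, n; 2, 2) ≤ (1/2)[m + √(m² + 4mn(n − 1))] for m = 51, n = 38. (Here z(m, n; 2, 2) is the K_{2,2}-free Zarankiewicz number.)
z(51, 38; 2, 2) ≤ (1/2)[51 + √(51² + 4·51·38·37)] = (1/2)[51 + √289425] = 294.4912

Kővári–Sós–Turán: let r_1, ..., r_51 be the row sums and z = Σ r_i the total number of 1s. Each pair of columns can share at most one row with both entries 1 (else a 2×2 all-ones block appears), so Σ_i C(r_i, 2) ≤ C(38, 2) = 703. By convexity Σ_i C(r_i, 2) ≥ 51·C(z/51, 2) = z(z − 51)/(2·51), giving z² − 51z − 51·38·37 ≤ 0 and hence z ≤ (1/2)[51 + √(2601 + 4·71706)] = (1/2)[51 + √289425] ≈ (1/2)(51 + 537.9823) = 294.4912.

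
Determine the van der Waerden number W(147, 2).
W(147, 2) = 147 + 1 = 148

A 2-term AP is any pair of integers, so a monochromatic 2-AP exists iff some colour is used at least twice. With 147 colours, the colouring i ↦ i on {1, ..., 147} uses each colour once, avoiding any monochromatic pair, so W(147, 2) > 147. For {1, ..., 148}, pigeonhole forces two integers of the same colour, which form a monochromatic 2-AP. Hence W(147, 2) = 148.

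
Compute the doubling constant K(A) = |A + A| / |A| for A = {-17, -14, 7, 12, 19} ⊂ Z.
K = |A + A| / |A| = 15/5 = 3

Enumerate A + A = {a + b : a, b ∈ A}. With |A| = 5, there are |A|^2 = 25 ordered sum pairs; collecting distinct values, A + A = {-34, -31, -28, -10, -7, -5, -2, 2, 5, 14, 19, 24, 26, 31, 38}, so |A + A| = 15. Thus K = 15/5 = 3. For comparison, the minimum possible |A + A| over all 5-element sets is 2·5 − 1 = 9 (so min K = 9/5), attained only by arithmetic progressions.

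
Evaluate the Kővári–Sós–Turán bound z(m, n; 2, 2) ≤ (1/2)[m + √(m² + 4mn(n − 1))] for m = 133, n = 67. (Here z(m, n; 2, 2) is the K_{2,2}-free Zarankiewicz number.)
z(133, 67; 2, 2) ≤ (1/2)[133 + √(133² + 4·133·67·66)] = (1/2)[133 + √2370193] = 836.2716

Kővári–Sós–Turán: let r_1, ..., r_133 be the row sums and z = Σ r_i the total number of 1s. Each pair of columns can share at most one row with both entries 1 (else a 2×2 all-ones block appears), so Σ_i C(r_i, 2) ≤ C(67, 2) = 2211. By convexity Σ_i C(r_i, 2) ≥ 133·C(z/133, 2) = z(z − 133)/(2·133), giving z² − 133z − 133·67·66 ≤ 0 and hence z ≤ (1/2)[133 + √(17689 + 4·588126)] = (1/2)[133 + √2370193] ≈ (1/2)(133 + 1539.5431) = 836.2716.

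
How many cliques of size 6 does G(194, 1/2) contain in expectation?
E[# K_6] = C(194, 6) · (1/2)^C(6, 2) = 68482017072 / 2^15 = 4280126067/2048 ≈ 2089905.306152

For each 6-subset S of vertices (there are C(194, 6) = 68482017072 such S), let X_S = 1 if S induces a K_6 (all C(6, 2) = 15 edges present). Then P(X_S = 1) = (1/2)^15 = 1/32768. By linearity of expectation, E[# K_6] = C(194, 6) · (1/2)^15 = 68482017072 / 32768 = 4280126067/2048 ≈ 2089905.306152.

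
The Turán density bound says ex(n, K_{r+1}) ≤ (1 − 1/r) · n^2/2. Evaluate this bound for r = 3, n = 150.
Turán density bound = (2/3) · 150^2/2 = 7500

Turán's theorem: ex(n, K_{r+1}) is achieved by the complete r-partite Turán graph T(n, r) with parts as balanced as possible, and is at most (1 − 1/r) · n^2/2. For r = 3, n = 150: the density bound is (2/3) · 22500/2 = 7500. Since 3 ∣ 150, the Turán graph T(150, 3) has parts of equal size 50, and its edge count e(T(150, 3)) = 7500 attains the density bound exactly.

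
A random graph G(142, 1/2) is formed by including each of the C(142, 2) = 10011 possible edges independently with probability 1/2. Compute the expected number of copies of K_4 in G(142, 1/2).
E[# K_4] = C(142, 4) · (1/2)^C(4, 2) = 16234505 / 2^6 = 253664.140625

For each 4-subset S of vertices (there are C(142, 4) = 16234505 such S), let X_S = 1 if S induces a K_4 (all C(4, 2) = 6 edges present). Then P(X_S = 1) = (1/2)^6 = 1/64. By linearity of expectation, E[# K_4] = C(142, 4) · (1/2)^6 = 16234505 / 64 = 253664.140625.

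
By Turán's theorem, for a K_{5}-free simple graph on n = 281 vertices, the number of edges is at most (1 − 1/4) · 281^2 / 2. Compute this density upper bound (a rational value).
Turán density bound = (3/4) · 281^2/2 = 236883/8 ≈ 29610.375

Turán's theorem: ex(n, K_{r+1}) is achieved by the complete r-partite Turán graph T(n, r) with parts as balanced as possible, and is at most (1 − 1/r) · n^2/2. For r = 4, n = 281: the density bound is (3/4) · 78961/2 = 236883/8 ≈ 29610.375. The integer-valued extremum is e(T(281, 4)) = 29610, which is strictly less than the density bound 236883/8 since 4 ∤ 281 (the parts of T(281, 4) cannot all be equal).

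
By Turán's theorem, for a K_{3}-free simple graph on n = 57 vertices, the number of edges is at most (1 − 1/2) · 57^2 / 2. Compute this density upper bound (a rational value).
Turán density bound = (1/2) · 57^2/2 = 3249/4 ≈ 812.25

Turán's theorem: ex(n, K_{r+1}) is achieved by the complete r-partite Turán graph T(n, r) with parts as balanced as possible, and is at most (1 − 1/r) · n^2/2. For r = 2, n = 57: the density bound is (1/2) · 3249/2 = 3249/4 ≈ 812.25. The integer-valued extremum is e(T(57, 2)) = 812, which is strictly less than the density bound 3249/4 since 2 ∤ 57 (the parts of T(57, 2) cannot all be equal).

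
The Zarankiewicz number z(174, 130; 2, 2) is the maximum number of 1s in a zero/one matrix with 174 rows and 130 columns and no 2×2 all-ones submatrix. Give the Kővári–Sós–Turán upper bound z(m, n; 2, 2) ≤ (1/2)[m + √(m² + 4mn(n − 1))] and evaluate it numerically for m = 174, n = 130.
z(174, 130; 2, 2) ≤ (1/2)[174 + √(174² + 4·174·130·129)] = (1/2)[174 + √11702196] = 1797.4236

Kővári–Sós–Turán: let r_1, ..., r_174 be the row sums and z = Σ r_i the total number of 1s. Each pair of columns can share at most one row with both entries 1 (else a 2×2 all-ones block appears), so Σ_i C(r_i, 2) ≤ C(130, 2) = 8385. By convexity Σ_i C(r_i, 2) ≥ 174·C(z/174, 2) = z(z − 174)/(2·174), giving z² − 174z − 174·130·129 ≤ 0 and hence z ≤ (1/2)[174 + √(30276 + 4·2917980)] = (1/2)[174 + √11702196] ≈ (1/2)(174 + 3420.8473) = 1797.4236.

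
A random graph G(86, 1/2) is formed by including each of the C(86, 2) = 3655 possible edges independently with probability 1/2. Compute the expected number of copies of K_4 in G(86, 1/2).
E[# K_4] = C(86, 4) · (1/2)^C(4, 2) = 2123555 / 2^6 = 33180.546875

For each 4-subset S of vertices (there are C(86, 4) = 2123555 such S), let X_S = 1 if S induces a K_4 (all C(4, 2) = 6 edges present). Then P(X_S = 1) = (1/2)^6 = 1/64. By linearity of expectation, E[# K_4] = C(86, 4) · (1/2)^6 = 2123555 / 64 = 33180.546875.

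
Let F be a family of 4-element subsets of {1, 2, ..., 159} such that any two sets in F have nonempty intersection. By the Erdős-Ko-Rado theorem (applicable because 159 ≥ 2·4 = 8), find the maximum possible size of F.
max |F| = C(158, 3) = 644956

The Erdős-Ko-Rado theorem states: for n ≥ 2k, an intersecting family of k-subsets of an n-element set has size at most C(n − 1, k − 1), with equality for 'star' families {A ⊆ [n] : |A| = k, i ∈ A} (fix an element i). For n = 159, k = 4: C(158, 3) = 644956.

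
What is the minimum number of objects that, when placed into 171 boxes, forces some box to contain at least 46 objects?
n = (46 − 1)·171 + 1 = 7696

By the generalised pigeonhole principle, to guarantee some box contains ≥ r objects we need more than (r − 1) · k objects total. Threshold: n = (r − 1) · k + 1. With r = 46 and k = 171: n = 45 · 171 + 1 = 7695 + 1 = 7696. For n = 7695 = 45 · 171, we can put exactly 45 objects in every box, avoiding 46 in any single one — so 7696 is tight.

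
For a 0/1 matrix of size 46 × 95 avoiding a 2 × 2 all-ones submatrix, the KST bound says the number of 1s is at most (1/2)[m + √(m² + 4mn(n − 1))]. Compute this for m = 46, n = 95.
z(46, 95; 2, 2) ≤ (1/2)[46 + √(46² + 4·46·95·94)] = (1/2)[46 + √1645236] = 664.3338

Kővári–Sós–Turán: let r_1, ..., r_46 be the row sums and z = Σ r_i the total number of 1s. Each pair of columns can share at most one row with both entries 1 (else a 2×2 all-ones block appears), so Σ_i C(r_i, 2) ≤ C(95, 2) = 4465. By convexity Σ_i C(r_i, 2) ≥ 46·C(z/46, 2) = z(z − 46)/(2·46), giving z² − 46z − 46·95·94 ≤ 0 and hence z ≤ (1/2)[46 + √(2116 + 4·410780)] = (1/2)[46 + √1645236] ≈ (1/2)(46 + 1282.6675) = 664.3338.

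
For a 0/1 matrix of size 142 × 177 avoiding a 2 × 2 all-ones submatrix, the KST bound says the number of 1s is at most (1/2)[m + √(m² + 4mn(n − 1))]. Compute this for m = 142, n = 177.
z(142, 177; 2, 2) ≤ (1/2)[142 + √(142² + 4·142·177·176)] = (1/2)[142 + √17714500] = 2175.4299

Kővári–Sós–Turán: let r_1, ..., r_142 be the row sums and z = Σ r_i the total number of 1s. Each pair of columns can share at most one row with both entries 1 (else a 2×2 all-ones block appears), so Σ_i C(r_i, 2) ≤ C(177, 2) = 15576. By convexity Σ_i C(r_i, 2) ≥ 142·C(z/142, 2) = z(z − 142)/(2·142), giving z² − 142z − 142·177·176 ≤ 0 and hence z ≤ (1/2)[142 + √(20164 + 4·4423584)] = (1/2)[142 + √17714500] ≈ (1/2)(142 + 4208.8597) = 2175.4299.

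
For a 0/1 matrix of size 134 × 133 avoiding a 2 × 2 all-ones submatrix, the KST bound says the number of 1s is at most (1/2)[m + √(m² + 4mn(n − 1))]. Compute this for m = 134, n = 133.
z(134, 133; 2, 2) ≤ (1/2)[134 + √(134² + 4·134·133·132)] = (1/2)[134 + √9427972] = 1602.2501

Kővári–Sós–Turán: let r_1, ..., r_134 be the row sums and z = Σ r_i the total number of 1s. Each pair of columns can share at most one row with both entries 1 (else a 2×2 all-ones block appears), so Σ_i C(r_i, 2) ≤ C(133, 2) = 8778. By convexity Σ_i C(r_i, 2) ≥ 134·C(z/134, 2) = z(z − 134)/(2·134), giving z² − 134z − 134·133·132 ≤ 0 and hence z ≤ (1/2)[134 + √(17956 + 4·2352504)] = (1/2)[134 + √9427972] ≈ (1/2)(134 + 3070.5003) = 1602.2501.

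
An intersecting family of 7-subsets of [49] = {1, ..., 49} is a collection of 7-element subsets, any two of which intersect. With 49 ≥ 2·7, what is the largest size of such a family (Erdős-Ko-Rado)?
max |F| = C(48, 6) = 12271512

Erdős-Ko-Rado (1961): when n ≥ 2k, max |F| = C(n−1, k−1). The bound is attained by the star {A : i ∈ A} for any fixed i ∈ [n]. Here C(49−1, 7−1) = C(48, 6) = 12271512.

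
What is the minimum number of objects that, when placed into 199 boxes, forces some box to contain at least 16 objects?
n = (16 − 1)·199 + 1 = 2986

By the generalised pigeonhole principle, to guarantee some box contains ≥ r objects we need more than (r − 1) · k objects total. Threshold: n = (r − 1) · k + 1. With r = 16 and k = 199: n = 15 · 199 + 1 = 2985 + 1 = 2986. For n = 2985 = 15 · 199, we can put exactly 15 objects in every box, avoiding 16 in any single one — so 2986 is tight.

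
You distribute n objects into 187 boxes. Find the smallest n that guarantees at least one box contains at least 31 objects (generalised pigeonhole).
n = (31 − 1)·187 + 1 = 5611

By the generalised pigeonhole principle, to guarantee some box contains ≥ r objects we need more than (r − 1) · k objects total. Threshold: n = (r − 1) · k + 1. With r = 31 and k = 187: n = 30 · 187 + 1 = 5610 + 1 = 5611. For n = 5610 = 30 · 187, we can put exactly 30 objects in every box, avoiding 31 in any single one — so 5611 is tight.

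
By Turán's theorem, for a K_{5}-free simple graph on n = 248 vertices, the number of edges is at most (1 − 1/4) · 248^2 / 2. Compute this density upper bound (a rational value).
Turán density bound = (3/4) · 248^2/2 = 23064

Turán's theorem: ex(n, K_{r+1}) is achieved by the complete r-partite Turán graph T(n, r) with parts as balanced as possible, and is at most (1 − 1/r) · n^2/2. For r = 4, n = 248: the density bound is (3/4) · 61504/2 = 23064. Since 4 ∣ 248, the Turán graph T(248, 4) has parts of equal size 62, and its edge count e(T(248, 4)) = 23064 attains the density bound exactly.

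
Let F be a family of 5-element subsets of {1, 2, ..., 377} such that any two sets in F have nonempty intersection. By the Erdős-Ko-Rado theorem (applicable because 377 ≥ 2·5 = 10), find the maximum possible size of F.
max |F| = C(376, 4) = 819574250

The Erdős-Ko-Rado theorem states: for n ≥ 2k, an intersecting family of k-subsets of an n-element set has size at most C(n − 1, k − 1), with equality for 'star' families {A ⊆ [n] : |A| = k, i ∈ A} (fix an element i). For n = 377, k = 5: C(376, 4) = 819574250.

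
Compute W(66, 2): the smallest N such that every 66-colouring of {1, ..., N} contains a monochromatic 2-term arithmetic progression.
W(66, 2) = 66 + 1 = 67

A 2-term AP is any pair of integers, so a monochromatic 2-AP exists iff some colour is used at least twice. With 66 colours, the colouring i ↦ i on {1, ..., 66} uses each colour once, avoiding any monochromatic pair, so W(66, 2) > 66. For {1, ..., 67}, pigeonhole forces two integers of the same colour, which form a monochromatic 2-AP. Hence W(66, 2) = 67.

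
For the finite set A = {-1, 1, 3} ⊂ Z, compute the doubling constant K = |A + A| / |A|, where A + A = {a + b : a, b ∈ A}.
K = |A + A| / |A| = 5/3

Enumerate A + A = {a + b : a, b ∈ A}. With |A| = 3, there are |A|^2 = 9 ordered sum pairs; collecting distinct values, A + A = {-2, 0, 2, 4, 6}, so |A + A| = 5. Thus K = 5/3. Here |A + A| = 2|A| − 1 = 5, the minimum possible — so K = 5/3 is minimal, which holds iff A is an arithmetic progression.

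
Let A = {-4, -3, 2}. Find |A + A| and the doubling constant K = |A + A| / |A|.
K = |A + A| / |A| = 6/3 = 2

Enumerate A + A = {a + b : a, b ∈ A}. With |A| = 3, there are |A|^2 = 9 ordered sum pairs; collecting distinct values, A + A = {-8, -7, -6, -2, -1, 4}, so |A + A| = 6. Thus K = 6/3 = 2. For comparison, the minimum possible |A + A| over all 3-element sets is 2·3 − 1 = 5 (so min K = 5/3), attained only by arithmetic progressions.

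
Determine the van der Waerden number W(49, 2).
W(49, 2) = 49 + 1 = 50

A 2-term AP is any pair of integers, so a monochromatic 2-AP exists iff some colour is used at least twice. With 49 colours, the colouring i ↦ i on {1, ..., 49} uses each colour once, avoiding any monochromatic pair, so W(49, 2) > 49. For {1, ..., 50}, pigeonhole forces two integers of the same colour, which form a monochromatic 2-AP. Hence W(49, 2) = 50.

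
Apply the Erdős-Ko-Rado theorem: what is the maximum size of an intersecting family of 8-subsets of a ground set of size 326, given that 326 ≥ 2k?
max |F| = C(325, 7) = 71203595205600

Erdős-Ko-Rado (1961): when n ≥ 2k, max |F| = C(n−1, k−1). The bound is attained by the star {A : i ∈ A} for any fixed i ∈ [n]. Here C(326−1, 8−1) = C(325, 7) = 71203595205600.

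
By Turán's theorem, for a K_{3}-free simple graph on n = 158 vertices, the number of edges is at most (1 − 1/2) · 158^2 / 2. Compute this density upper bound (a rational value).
Turán density bound = (1/2) · 158^2/2 = 6241

Turán's theorem: ex(n, K_{r+1}) is achieved by the complete r-partite Turán graph T(n, r) with parts as balanced as possible, and is at most (1 − 1/r) · n^2/2. For r = 2, n = 158: the density bound is (1/2) · 24964/2 = 6241. Since 2 ∣ 158, the Turán graph T(158, 2) has parts of equal size 79, and its edge count e(T(158, 2)) = 6241 attains the density bound exactly.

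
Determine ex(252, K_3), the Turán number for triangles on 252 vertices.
ex(252, K_3) = ⌊252^2/4⌋ = 15876

Mantel (1907): a triangle-free graph on n vertices has at most ⌊n^2/4⌋ edges, with equality for the complete bipartite graph K_{⌊n/2⌋, ⌈n/2⌉}. For n = 252: ⌊252^2/4⌋ = ⌊63504/4⌋ = 15876. The extremal graph is K_{126, 126}, which has 126·126 = 15876 edges.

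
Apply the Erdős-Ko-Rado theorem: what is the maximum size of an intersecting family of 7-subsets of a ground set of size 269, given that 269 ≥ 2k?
max |F| = C(268, 6) = 486408039964

The Erdős-Ko-Rado theorem states: for n ≥ 2k, an intersecting family of k-subsets of an n-element set has size at most C(n − 1, k − 1), with equality for 'star' families {A ⊆ [n] : |A| = k, i ∈ A} (fix an element i). For n = 269, k = 7: C(268, 6) = 486408039964.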